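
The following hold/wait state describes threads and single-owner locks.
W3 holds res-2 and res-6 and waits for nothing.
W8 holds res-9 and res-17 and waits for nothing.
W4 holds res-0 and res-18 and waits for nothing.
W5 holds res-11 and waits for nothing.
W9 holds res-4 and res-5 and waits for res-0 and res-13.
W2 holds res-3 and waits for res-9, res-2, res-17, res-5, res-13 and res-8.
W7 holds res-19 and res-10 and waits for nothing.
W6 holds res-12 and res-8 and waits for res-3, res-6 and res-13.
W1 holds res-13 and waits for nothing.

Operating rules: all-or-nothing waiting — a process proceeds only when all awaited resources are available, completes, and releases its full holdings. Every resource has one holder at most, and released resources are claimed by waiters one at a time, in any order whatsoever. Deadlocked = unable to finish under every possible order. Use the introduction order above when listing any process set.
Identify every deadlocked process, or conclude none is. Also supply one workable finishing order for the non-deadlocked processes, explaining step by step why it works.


Deadlocked: W2 and W6.
Key observation: the knot is the closed ring of waits W2 -> W6 -> W2; no other process is dragged down with it.
A valid finishing order for the others: W3, W8, W1, W7, W5, W4, W9.
Walking it through:
  run W3 (it waits on nothing); releases res-2 and res-6
  run W8 (it waits on nothing); releases res-9 and res-17
  run W1 (it waits on nothing); releases res-13
  run W7 (it waits on nothing); releases res-19 and res-10
  run W5 (it waits on nothing); releases res-11
  run W4 (it waits on nothing); releases res-0 and res-18
  run W9 (all its waits — res-0 and res-13 — are resolved); releases res-4 and res-5


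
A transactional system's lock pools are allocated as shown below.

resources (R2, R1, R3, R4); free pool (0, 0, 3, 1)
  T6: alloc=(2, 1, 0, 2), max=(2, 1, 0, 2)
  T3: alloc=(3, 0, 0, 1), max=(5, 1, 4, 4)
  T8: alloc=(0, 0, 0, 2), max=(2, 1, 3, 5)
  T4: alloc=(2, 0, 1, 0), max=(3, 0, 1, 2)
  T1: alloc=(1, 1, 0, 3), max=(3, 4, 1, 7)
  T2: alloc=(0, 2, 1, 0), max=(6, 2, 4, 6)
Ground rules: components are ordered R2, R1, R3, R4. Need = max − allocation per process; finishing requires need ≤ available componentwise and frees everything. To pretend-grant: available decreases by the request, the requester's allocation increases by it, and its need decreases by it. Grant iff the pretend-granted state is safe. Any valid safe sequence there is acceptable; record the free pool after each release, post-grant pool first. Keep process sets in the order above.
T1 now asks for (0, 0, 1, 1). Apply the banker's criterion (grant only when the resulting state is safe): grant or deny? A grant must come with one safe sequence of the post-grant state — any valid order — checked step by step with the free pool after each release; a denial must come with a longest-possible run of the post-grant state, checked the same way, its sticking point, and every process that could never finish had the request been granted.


DENY. Granting would leave the state unsafe.
Key observation: the pool after T6, T4 is (4, 1, 3, 2); every surviving request exceeds it in R4, so progress ends there.
After a pretend grant, a maximal execution: T6, T4 — then nothing else fits. Verifying each step:
  pool = (0, 0, 2, 0)
  T6 needs (0, 0, 0, 0) <= (0, 0, 2, 0) -> finishes; pool += (2, 1, 0, 2) = (2, 1, 2, 2)
  T4 needs (1, 0, 0, 2) <= (2, 1, 2, 2) -> finishes; pool += (2, 0, 1, 0) = (4, 1, 3, 2)
  T3 cannot run: need (2, 1, 4, 3) vs free (4, 1, 3, 2) (insufficient R3 and R4)
  T8 cannot run: need (2, 1, 3, 3) vs free (4, 1, 3, 2) (insufficient R4)
  T1 cannot run: need (2, 3, 0, 3) vs free (4, 1, 3, 2) (insufficient R1 and R4)
  T2 cannot run: need (6, 0, 3, 6) vs free (4, 1, 3, 2) (insufficient R2 and R4)
Post-grant, the permanently blocked set is T3, T8, T1 and T2.


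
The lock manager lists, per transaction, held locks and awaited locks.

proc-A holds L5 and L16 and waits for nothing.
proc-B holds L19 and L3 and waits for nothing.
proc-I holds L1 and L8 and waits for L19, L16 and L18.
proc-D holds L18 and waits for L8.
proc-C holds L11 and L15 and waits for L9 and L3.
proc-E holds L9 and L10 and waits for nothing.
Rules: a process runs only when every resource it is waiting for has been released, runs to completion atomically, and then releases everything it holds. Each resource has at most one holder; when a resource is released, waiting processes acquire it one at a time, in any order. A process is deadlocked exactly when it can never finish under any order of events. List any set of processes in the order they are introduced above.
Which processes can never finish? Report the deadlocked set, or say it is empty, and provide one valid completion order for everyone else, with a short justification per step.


Deadlocked: proc-I and proc-D.
Key observation: the waits loop around proc-I -> proc-D -> proc-I with no way out; no other process is dragged down with it.
The rest can finish in the order proc-B, proc-E, proc-C, proc-A.
Step-by-step check:
  proc-B: no waits; runs immediately, freeing L19 and L3
  proc-E: no waits; runs immediately, freeing L9 and L10
  proc-C: everything it awaited (L9 and L3) is free; runs, freeing L11 and L15
  proc-A: no waits; runs immediately, freeing L5 and L16


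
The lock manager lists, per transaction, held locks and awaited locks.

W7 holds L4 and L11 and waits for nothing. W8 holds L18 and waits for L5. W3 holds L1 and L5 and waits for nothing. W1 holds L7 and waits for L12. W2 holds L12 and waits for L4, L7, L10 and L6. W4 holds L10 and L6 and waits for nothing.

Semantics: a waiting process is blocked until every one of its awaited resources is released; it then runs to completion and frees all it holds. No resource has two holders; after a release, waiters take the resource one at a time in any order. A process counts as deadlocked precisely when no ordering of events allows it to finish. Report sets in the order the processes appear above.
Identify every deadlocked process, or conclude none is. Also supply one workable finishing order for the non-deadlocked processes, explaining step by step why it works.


The deadlocked set is W1 and W2.
Key observation: the knot is the closed ring of waits W1 -> W2 -> W1; no other process is dragged down with it.
A valid finishing order for the others: W3, W4, W7, W8.
Step-by-step check:
  W3: no waits; runs immediately, freeing L1 and L5
  W4: no waits; runs immediately, freeing L10 and L6
  W7: no waits; runs immediately, freeing L4 and L11
  run W8 (all its waits — L5 — are resolved); releases L18


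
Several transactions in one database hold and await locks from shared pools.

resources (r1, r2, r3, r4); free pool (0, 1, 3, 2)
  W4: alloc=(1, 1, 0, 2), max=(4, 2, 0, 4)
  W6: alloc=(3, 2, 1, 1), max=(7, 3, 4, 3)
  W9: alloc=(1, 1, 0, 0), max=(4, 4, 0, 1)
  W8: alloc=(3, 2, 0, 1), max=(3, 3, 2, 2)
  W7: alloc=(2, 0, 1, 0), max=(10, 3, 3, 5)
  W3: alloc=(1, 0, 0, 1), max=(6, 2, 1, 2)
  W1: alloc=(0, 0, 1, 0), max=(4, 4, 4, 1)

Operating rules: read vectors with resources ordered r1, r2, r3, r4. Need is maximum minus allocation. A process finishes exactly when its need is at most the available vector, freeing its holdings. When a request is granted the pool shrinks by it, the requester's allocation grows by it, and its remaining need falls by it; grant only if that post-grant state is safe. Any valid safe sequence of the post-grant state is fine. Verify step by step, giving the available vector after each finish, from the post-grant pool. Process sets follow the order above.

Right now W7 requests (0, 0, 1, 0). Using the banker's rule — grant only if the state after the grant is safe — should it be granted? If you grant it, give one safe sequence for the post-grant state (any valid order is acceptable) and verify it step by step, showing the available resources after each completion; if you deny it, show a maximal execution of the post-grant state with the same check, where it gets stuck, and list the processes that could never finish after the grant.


DENY — the pretend-granted state is unsafe.
Key observation: after W8, W9, W4, W3 the pool peaks at (6, 5, 2, 6), and each blocked process is short somewhere: W6 on r3; W7 on r1; W1 on r3.
Pretend the grant happened; the run W8, W9, W4, W3 goes as far as possible. Walking it through:
  pool = (0, 1, 2, 2)
  run W8 (needs (0, 1, 2, 1), free (0, 1, 2, 2)); after release of (3, 2, 0, 1) the pool is (3, 3, 2, 3)
  run W9 (needs (3, 3, 0, 1), free (3, 3, 2, 3)); after release of (1, 1, 0, 0) the pool is (4, 4, 2, 3)
  run W4 (needs (3, 1, 0, 2), free (4, 4, 2, 3)); after release of (1, 1, 0, 2) the pool is (5, 5, 2, 5)
  run W3 (needs (5, 2, 1, 1), free (5, 5, 2, 5)); after release of (1, 0, 0, 1) the pool is (6, 5, 2, 6)
  W6 cannot run: need (4, 1, 3, 2) vs free (6, 5, 2, 6) (insufficient r3)
  W7 cannot run: need (8, 3, 1, 5) vs free (6, 5, 2, 6) (insufficient r1)
  W1 cannot run: need (4, 4, 3, 1) vs free (6, 5, 2, 6) (insufficient r3)
Processes that could never finish after the grant: W6, W7 and W1.


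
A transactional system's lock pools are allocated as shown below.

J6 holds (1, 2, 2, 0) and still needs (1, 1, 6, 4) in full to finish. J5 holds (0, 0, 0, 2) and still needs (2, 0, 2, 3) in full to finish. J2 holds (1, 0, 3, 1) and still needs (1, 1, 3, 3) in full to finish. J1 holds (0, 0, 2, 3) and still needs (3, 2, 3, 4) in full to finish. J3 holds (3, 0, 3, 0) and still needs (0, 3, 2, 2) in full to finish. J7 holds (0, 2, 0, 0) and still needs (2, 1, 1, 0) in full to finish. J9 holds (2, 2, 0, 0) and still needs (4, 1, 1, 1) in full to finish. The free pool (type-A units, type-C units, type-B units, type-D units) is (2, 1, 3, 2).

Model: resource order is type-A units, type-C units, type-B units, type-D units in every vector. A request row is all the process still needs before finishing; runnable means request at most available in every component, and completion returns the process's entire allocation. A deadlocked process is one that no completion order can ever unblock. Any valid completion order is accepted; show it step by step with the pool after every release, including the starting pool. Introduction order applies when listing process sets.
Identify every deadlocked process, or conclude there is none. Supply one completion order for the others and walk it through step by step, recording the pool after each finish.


The deadlocked set is J6, J5, J2 and J1.
Key observation: once J7, J3, J9 finish, the pool peaks at (7, 5, 6, 2) — and every remaining process still needs more type-D units than that.
The rest can finish in the order J7, J3, J9. Check, step by step:
  pool = (2, 1, 3, 2)
  run J7 (needs (2, 1, 1, 0), free (2, 1, 3, 2)); after release of (0, 2, 0, 0) the pool is (2, 3, 3, 2)
  run J3 (needs (0, 3, 2, 2), free (2, 3, 3, 2)); after release of (3, 0, 3, 0) the pool is (5, 3, 6, 2)
  run J9 (needs (4, 1, 1, 1), free (5, 3, 6, 2)); after release of (2, 2, 0, 0) the pool is (7, 5, 6, 2)
None of the blocked processes ever fits:
  J6 still needs (1, 1, 6, 4) but only (7, 5, 6, 2) is free — short on type-D units
  J5 still needs (2, 0, 2, 3) but only (7, 5, 6, 2) is free — short on type-D units
  J2 still needs (1, 1, 3, 3) but only (7, 5, 6, 2) is free — short on type-D units
  J1 still needs (3, 2, 3, 4) but only (7, 5, 6, 2) is free — short on type-D units


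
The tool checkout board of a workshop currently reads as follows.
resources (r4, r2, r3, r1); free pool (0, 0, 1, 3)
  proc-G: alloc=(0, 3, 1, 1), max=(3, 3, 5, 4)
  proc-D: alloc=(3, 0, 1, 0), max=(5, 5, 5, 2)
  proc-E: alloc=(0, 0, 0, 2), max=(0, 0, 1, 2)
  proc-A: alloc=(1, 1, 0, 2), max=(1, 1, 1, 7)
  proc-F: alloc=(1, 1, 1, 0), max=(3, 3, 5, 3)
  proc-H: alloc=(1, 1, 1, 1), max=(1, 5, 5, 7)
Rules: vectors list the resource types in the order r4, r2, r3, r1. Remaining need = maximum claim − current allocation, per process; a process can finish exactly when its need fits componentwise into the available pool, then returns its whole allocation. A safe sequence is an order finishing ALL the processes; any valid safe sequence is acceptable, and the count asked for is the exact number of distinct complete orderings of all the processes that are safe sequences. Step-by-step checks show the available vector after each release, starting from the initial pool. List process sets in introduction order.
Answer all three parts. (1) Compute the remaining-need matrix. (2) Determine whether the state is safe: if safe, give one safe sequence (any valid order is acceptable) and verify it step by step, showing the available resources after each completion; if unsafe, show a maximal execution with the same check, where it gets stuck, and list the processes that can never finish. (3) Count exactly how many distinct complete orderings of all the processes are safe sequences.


(1) Outstanding need per process (order r4, r2, r3, r1):
  proc-G: (3, 0, 4, 3)
  proc-D: (2, 5, 4, 2)
  proc-E: (0, 0, 1, 0)
  proc-A: (0, 0, 1, 5)
  proc-F: (2, 2, 4, 3)
  proc-H: (0, 4, 4, 6)
(2) UNSAFE — no complete ordering exists.
Key observation: no order helps: past proc-E, proc-A, the free pool tops out at (1, 1, 1, 7), below what each blocked process needs in r3.
The run proc-E, proc-A cannot be extended any further. Check, step by step:
  pool = (0, 0, 1, 3)
  proc-E: need (0, 0, 1, 0) fits (0, 0, 1, 3); releases (0, 0, 0, 2), pool now (0, 0, 1, 5)
  proc-A: need (0, 0, 1, 5) fits (0, 0, 1, 5); releases (1, 1, 0, 2), pool now (1, 1, 1, 7)
  blocked: proc-G wants (3, 0, 4, 3), pool (1, 1, 1, 7) — not enough r4 and r3
  blocked: proc-D wants (2, 5, 4, 2), pool (1, 1, 1, 7) — not enough r4, r2 and r3
  blocked: proc-F wants (2, 2, 4, 3), pool (1, 1, 1, 7) — not enough r4, r2 and r3
  blocked: proc-H wants (0, 4, 4, 6), pool (1, 1, 1, 7) — not enough r2 and r3
Never able to finish: proc-G, proc-D, proc-F and proc-H.
(3) The exact count: 0 of the possible complete orderings are safe sequences.


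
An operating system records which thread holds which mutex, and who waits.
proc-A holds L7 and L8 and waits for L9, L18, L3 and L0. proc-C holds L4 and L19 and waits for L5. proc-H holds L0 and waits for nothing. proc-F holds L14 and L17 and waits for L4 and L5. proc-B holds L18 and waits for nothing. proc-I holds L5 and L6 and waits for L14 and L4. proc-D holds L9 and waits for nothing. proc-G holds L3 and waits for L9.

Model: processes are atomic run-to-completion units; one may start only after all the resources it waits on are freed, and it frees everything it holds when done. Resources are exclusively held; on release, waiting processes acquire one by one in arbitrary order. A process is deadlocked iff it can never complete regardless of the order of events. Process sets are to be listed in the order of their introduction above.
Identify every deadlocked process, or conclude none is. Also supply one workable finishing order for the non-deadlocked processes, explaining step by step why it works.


Deadlocked: proc-C, proc-F and proc-I.
Key observation: the loop proc-C -> proc-I -> proc-C blocks itself forever; proc-F is caught in further circular waits.
One completion order for the rest: proc-B, proc-D, proc-G, proc-H, proc-A.
Verifying each step:
  proc-B waits on nothing -> runs at once and releases L18
  proc-D waits on nothing -> runs at once and releases L9
  run proc-G (all its waits — L9 — are resolved); releases L3
  proc-H waits on nothing -> runs at once and releases L0
  run proc-A (all its waits — L9, L18, L3 and L0 — are resolved); releases L7 and L8


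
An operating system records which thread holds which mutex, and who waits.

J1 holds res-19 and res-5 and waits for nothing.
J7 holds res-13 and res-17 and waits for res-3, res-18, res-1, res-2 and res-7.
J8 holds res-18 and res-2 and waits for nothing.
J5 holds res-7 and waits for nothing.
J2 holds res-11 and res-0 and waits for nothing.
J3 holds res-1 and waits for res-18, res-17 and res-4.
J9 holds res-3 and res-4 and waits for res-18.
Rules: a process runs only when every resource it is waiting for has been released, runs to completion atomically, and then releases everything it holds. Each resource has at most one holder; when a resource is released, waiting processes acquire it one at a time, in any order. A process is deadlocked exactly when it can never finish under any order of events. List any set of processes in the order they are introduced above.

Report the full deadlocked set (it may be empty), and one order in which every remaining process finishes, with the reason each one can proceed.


The deadlocked set is J7 and J3.
Key observation: along J7 -> J3 -> J7, each member waits on what the next one holds — a deadlock; no other process is dragged down with it.
One completion order for the rest: J5, J8, J1, J9, J2.
Walking it through:
  J5 waits on nothing -> runs at once and releases res-7
  J8 waits on nothing -> runs at once and releases res-18 and res-2
  J1 waits on nothing -> runs at once and releases res-19 and res-5
  J9 waits on res-18 — all released -> runs and releases res-3 and res-4
  J2 waits on nothing -> runs at once and releases res-11 and res-0


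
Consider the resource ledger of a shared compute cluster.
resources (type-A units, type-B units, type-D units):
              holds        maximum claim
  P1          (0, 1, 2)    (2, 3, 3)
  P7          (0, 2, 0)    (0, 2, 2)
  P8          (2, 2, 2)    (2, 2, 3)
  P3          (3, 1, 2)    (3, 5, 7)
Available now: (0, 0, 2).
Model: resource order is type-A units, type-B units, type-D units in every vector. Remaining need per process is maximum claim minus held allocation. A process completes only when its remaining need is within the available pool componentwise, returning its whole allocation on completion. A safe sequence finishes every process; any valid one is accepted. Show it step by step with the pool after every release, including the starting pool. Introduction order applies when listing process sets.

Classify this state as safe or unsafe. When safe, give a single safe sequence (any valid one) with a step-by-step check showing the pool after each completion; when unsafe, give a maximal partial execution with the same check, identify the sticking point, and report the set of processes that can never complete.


SAFE — a valid safe sequence is P8, P1, P7, P3.
Key observation: reading the order forward, P1 is the first process whose need (2, 2, 1) meets the free pool (2, 2, 4) exactly on a resource it requests.
Check, step by step:
  pool = (0, 0, 2)
  P8 needs (0, 0, 1) <= (0, 0, 2) -> finishes; pool += (2, 2, 2) = (2, 2, 4)
  P1 needs (2, 2, 1) <= (2, 2, 4) -> finishes; pool += (0, 1, 2) = (2, 3, 6)
  P7 needs (0, 0, 2) <= (2, 3, 6) -> finishes; pool += (0, 2, 0) = (2, 5, 6)
  P3 needs (0, 4, 5) <= (2, 5, 6) -> finishes; pool += (3, 1, 2) = (5, 6, 8)


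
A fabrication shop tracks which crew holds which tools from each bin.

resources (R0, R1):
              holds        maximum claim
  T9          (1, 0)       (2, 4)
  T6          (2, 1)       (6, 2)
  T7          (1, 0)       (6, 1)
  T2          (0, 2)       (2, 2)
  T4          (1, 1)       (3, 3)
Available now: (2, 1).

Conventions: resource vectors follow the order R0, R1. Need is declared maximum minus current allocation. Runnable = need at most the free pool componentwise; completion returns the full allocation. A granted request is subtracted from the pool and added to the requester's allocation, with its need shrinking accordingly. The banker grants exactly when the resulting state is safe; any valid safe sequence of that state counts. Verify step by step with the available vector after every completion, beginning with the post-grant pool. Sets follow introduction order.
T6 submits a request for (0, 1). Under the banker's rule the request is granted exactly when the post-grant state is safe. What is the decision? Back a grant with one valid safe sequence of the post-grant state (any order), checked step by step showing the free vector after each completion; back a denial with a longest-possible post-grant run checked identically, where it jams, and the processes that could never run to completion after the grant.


DENY — the pretend-granted state is unsafe.
Key observation: after T2, T4 the pool peaks at (3, 3), and each blocked process is short somewhere: T9 on R1; T6 on R0; T7 on R0.
On the post-grant state, T2, T4 is a maximal run — nothing extends it. Verifying each step:
  pool = (2, 0)
  run T2 (needs (2, 0), free (2, 0)); after release of (0, 2) the pool is (2, 2)
  run T4 (needs (2, 2), free (2, 2)); after release of (1, 1) the pool is (3, 3)
  T9 cannot run: need (1, 4) vs free (3, 3) (insufficient R1)
  T6 cannot run: need (4, 0) vs free (3, 3) (insufficient R0)
  T7 cannot run: need (5, 1) vs free (3, 3) (insufficient R0)
Post-grant, the permanently blocked set is T9, T6 and T7.


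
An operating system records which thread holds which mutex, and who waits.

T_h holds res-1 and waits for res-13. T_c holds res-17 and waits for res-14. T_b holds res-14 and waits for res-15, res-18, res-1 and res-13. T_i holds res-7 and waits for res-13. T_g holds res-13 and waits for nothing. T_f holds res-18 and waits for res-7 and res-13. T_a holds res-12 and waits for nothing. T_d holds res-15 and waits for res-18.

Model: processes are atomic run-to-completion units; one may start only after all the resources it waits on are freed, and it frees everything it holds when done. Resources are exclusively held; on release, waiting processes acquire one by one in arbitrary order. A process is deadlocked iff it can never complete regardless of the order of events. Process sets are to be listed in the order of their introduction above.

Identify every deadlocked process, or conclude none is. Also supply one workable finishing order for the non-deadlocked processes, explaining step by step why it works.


No process is deadlocked.
Key observation: there is no circular wait here — follow any chain and it reaches a process that is free to run now.
The rest can finish in the order T_g, T_i, T_f, T_d, T_h, T_b, T_c, T_a.
Verifying each step:
  T_g waits on nothing -> runs at once and releases res-13
  run T_i (all its waits — res-13 — are resolved); releases res-7
  run T_f (all its waits — res-7 and res-13 — are resolved); releases res-18
  run T_d (all its waits — res-18 — are resolved); releases res-15
  run T_h (all its waits — res-13 — are resolved); releases res-1
  run T_b (all its waits — res-15, res-18, res-1 and res-13 — are resolved); releases res-14
  run T_c (all its waits — res-14 — are resolved); releases res-17
  T_a waits on nothing -> runs at once and releases res-12


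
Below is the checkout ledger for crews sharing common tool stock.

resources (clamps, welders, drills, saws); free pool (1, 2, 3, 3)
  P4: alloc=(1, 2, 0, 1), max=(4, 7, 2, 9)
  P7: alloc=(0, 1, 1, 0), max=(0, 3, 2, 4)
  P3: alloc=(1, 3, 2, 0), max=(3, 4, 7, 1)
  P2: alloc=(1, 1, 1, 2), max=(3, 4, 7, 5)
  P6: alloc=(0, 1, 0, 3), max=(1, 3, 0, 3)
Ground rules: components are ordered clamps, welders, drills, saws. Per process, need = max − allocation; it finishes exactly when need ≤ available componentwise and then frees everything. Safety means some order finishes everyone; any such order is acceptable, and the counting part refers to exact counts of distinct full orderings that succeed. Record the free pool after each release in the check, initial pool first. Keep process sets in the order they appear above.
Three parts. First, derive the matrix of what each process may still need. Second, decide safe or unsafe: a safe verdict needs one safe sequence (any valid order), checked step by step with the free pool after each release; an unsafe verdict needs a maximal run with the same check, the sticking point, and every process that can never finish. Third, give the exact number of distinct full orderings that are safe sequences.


(1) Need matrix, components ordered clamps, welders, drills, saws:
  P4: (3, 5, 2, 8)
  P7: (0, 2, 1, 4)
  P3: (2, 1, 5, 1)
  P2: (2, 3, 6, 3)
  P6: (1, 2, 0, 0)
(2) UNSAFE — no complete ordering exists.
Key observation: no order helps: past P6, P7, the free pool tops out at (1, 4, 4, 6), below what each blocked process needs in clamps.
The run P6, P7 cannot be extended any further. Verifying each step:
  pool = (1, 2, 3, 3)
  P6 needs (1, 2, 0, 0) <= (1, 2, 3, 3) -> finishes; pool += (0, 1, 0, 3) = (1, 3, 3, 6)
  P7 needs (0, 2, 1, 4) <= (1, 3, 3, 6) -> finishes; pool += (0, 1, 1, 0) = (1, 4, 4, 6)
  P4 still needs (3, 5, 2, 8) but only (1, 4, 4, 6) is free — short on clamps, welders and saws
  P3 still needs (2, 1, 5, 1) but only (1, 4, 4, 6) is free — short on clamps and drills
  P2 still needs (2, 3, 6, 3) but only (1, 4, 4, 6) is free — short on clamps and drills
Processes that can never finish: P4, P3 and P2.
(3) Precisely 0 of the possible complete orderings are safe sequences.


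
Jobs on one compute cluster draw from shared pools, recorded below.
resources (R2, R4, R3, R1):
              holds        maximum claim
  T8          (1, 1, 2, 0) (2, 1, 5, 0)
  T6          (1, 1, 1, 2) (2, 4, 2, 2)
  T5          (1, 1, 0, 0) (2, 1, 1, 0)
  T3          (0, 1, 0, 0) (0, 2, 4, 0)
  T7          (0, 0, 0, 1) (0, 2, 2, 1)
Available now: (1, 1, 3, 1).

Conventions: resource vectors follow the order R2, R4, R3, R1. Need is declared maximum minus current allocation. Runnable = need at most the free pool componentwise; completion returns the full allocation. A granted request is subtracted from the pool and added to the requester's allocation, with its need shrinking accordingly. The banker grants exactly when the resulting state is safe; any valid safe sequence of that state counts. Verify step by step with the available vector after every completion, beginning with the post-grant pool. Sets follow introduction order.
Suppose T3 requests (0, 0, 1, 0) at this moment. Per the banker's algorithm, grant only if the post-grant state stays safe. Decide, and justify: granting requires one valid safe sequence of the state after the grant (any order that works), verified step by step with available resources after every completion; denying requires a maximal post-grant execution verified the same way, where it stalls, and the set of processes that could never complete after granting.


DENY — the pretend-granted state is unsafe.
Key observation: after T5, T7 the pool peaks at (2, 2, 2, 2), and each blocked process is short somewhere: T8 on R3; T6 on R4; T3 on R3.
Pretend the grant happened; the run T5, T7 goes as far as possible. Verifying each step:
  pool = (1, 1, 2, 1)
  T5: need (1, 0, 1, 0) fits (1, 1, 2, 1); releases (1, 1, 0, 0), pool now (2, 2, 2, 1)
  T7: need (0, 2, 2, 0) fits (2, 2, 2, 1); releases (0, 0, 0, 1), pool now (2, 2, 2, 2)
  T8 cannot run: need (1, 0, 3, 0) vs free (2, 2, 2, 2) (insufficient R3)
  T6 cannot run: need (1, 3, 1, 0) vs free (2, 2, 2, 2) (insufficient R4)
  T3 cannot run: need (0, 1, 3, 0) vs free (2, 2, 2, 2) (insufficient R3)
Processes that could never finish after the grant: T8, T6 and T3.


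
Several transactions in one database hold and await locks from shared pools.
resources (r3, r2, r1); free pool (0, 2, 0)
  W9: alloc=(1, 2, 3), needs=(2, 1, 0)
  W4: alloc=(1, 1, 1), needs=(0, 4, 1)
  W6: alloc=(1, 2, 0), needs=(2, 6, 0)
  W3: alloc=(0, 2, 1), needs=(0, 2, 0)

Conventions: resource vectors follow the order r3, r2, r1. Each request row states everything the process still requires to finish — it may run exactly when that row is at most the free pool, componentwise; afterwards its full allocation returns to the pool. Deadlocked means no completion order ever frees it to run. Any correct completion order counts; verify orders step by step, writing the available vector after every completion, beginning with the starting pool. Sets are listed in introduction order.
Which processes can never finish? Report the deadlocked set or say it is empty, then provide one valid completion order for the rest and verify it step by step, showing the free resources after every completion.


Deadlocked set: W9 and W6.
Key observation: the wall is r3: completing W3, W4 brings the pool only to (1, 5, 2), and all the rest need more.
A valid finishing order for the others: W3, W4. Verifying each step:
  pool = (0, 2, 0)
  W3: need (0, 2, 0) fits (0, 2, 0); releases (0, 2, 1), pool now (0, 4, 1)
  W4: need (0, 4, 1) fits (0, 4, 1); releases (1, 1, 1), pool now (1, 5, 2)
The stuck group stays short no matter what:
  W9 cannot run: need (2, 1, 0) vs free (1, 5, 2) (insufficient r3)
  W6 cannot run: need (2, 6, 0) vs free (1, 5, 2) (insufficient r3 and r2)


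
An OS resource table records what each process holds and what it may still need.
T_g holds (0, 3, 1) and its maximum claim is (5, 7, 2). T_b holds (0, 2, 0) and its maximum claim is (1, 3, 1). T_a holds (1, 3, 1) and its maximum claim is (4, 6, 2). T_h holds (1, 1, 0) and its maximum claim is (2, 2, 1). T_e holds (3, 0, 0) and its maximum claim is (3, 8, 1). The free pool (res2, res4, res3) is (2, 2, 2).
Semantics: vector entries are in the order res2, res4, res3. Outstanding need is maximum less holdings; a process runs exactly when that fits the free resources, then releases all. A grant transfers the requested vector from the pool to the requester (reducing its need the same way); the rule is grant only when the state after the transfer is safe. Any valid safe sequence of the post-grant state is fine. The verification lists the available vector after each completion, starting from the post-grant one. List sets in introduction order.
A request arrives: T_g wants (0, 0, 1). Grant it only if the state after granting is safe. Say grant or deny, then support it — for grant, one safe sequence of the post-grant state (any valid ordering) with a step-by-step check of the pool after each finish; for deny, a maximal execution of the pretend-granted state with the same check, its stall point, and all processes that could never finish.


GRANT: granting preserves safety; a valid post-grant sequence is T_h, T_a, T_b, T_e, T_g.
Key observation: post-grant, (2, 2, 1) remains, and an order beginning with T_h completes everyone.
Verifying the post-grant state step by step:
  pool = (2, 2, 1)
  T_h needs (1, 1, 1) <= (2, 2, 1) -> finishes; pool += (1, 1, 0) = (3, 3, 1)
  T_a needs (3, 3, 1) <= (3, 3, 1) -> finishes; pool += (1, 3, 1) = (4, 6, 2)
  T_b needs (1, 1, 1) <= (4, 6, 2) -> finishes; pool += (0, 2, 0) = (4, 8, 2)
  T_e needs (0, 8, 1) <= (4, 8, 2) -> finishes; pool += (3, 0, 0) = (7, 8, 2)
  T_g needs (5, 4, 0) <= (7, 8, 2) -> finishes; pool += (0, 3, 2) = (7, 11, 4)


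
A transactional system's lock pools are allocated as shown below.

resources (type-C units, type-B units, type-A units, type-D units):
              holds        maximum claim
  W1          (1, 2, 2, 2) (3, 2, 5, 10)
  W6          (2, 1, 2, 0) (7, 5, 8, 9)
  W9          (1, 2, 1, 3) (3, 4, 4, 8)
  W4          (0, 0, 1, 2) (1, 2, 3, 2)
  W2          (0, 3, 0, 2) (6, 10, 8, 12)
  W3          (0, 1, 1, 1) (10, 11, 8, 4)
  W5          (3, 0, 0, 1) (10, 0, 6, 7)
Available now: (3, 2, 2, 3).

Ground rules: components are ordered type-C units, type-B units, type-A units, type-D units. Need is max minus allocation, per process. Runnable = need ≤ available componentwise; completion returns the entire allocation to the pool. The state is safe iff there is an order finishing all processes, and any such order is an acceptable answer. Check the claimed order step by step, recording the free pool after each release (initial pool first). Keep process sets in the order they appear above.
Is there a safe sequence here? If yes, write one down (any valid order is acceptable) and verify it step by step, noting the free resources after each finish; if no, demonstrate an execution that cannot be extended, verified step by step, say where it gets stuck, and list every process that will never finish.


SAFE — a valid safe sequence is W4, W9, W1, W6, W5, W2, W3.
Key observation: reading the order forward, W4 is the first process whose need (1, 2, 2, 0) meets the free pool (3, 2, 2, 3) exactly on a resource it requests.
Verifying each step:
  pool = (3, 2, 2, 3)
  W4 needs (1, 2, 2, 0) <= (3, 2, 2, 3) -> finishes; pool += (0, 0, 1, 2) = (3, 2, 3, 5)
  W9 needs (2, 2, 3, 5) <= (3, 2, 3, 5) -> finishes; pool += (1, 2, 1, 3) = (4, 4, 4, 8)
  W1 needs (2, 0, 3, 8) <= (4, 4, 4, 8) -> finishes; pool += (1, 2, 2, 2) = (5, 6, 6, 10)
  W6 needs (5, 4, 6, 9) <= (5, 6, 6, 10) -> finishes; pool += (2, 1, 2, 0) = (7, 7, 8, 10)
  W5 needs (7, 0, 6, 6) <= (7, 7, 8, 10) -> finishes; pool += (3, 0, 0, 1) = (10, 7, 8, 11)
  W2 needs (6, 7, 8, 10) <= (10, 7, 8, 11) -> finishes; pool += (0, 3, 0, 2) = (10, 10, 8, 13)
  W3 needs (10, 10, 7, 3) <= (10, 10, 8, 13) -> finishes; pool += (0, 1, 1, 1) = (10, 11, 9, 14)


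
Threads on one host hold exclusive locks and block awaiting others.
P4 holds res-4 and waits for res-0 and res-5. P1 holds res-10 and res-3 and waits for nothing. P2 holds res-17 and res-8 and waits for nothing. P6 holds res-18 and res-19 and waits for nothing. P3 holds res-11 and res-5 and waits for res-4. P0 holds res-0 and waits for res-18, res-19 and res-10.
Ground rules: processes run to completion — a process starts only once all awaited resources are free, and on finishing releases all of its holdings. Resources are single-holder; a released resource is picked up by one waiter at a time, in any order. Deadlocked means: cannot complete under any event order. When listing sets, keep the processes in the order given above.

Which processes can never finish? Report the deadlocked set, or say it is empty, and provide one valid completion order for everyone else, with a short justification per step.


Deadlocked: P4 and P3.
Key observation: the loop P4 -> P3 -> P4 blocks itself forever; no other process is dragged down with it.
One completion order for the rest: P6, P1, P2, P0.
Check, step by step:
  P6: no waits; runs immediately, freeing res-18 and res-19
  P1: no waits; runs immediately, freeing res-10 and res-3
  P2: no waits; runs immediately, freeing res-17 and res-8
  P0 waits on res-18, res-19 and res-10 — all released -> runs and releases res-0


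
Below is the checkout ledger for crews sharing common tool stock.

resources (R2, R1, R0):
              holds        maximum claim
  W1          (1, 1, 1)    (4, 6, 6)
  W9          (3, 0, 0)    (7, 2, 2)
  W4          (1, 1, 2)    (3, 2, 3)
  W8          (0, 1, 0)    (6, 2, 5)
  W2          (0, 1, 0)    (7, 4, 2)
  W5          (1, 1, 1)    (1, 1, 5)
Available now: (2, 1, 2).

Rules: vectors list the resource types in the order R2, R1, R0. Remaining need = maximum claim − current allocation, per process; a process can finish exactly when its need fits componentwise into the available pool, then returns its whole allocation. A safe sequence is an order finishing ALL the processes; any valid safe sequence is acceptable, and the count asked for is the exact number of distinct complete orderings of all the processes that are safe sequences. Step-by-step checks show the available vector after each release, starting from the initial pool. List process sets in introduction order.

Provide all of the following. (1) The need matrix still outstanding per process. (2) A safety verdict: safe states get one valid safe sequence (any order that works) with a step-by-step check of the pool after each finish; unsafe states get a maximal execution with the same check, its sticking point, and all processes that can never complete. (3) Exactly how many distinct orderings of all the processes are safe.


(1) Outstanding need per process (order R2, R1, R0):
  W1: (3, 5, 5)
  W9: (4, 2, 2)
  W4: (2, 1, 1)
  W8: (6, 1, 5)
  W2: (7, 3, 2)
  W5: (0, 0, 4)
(2) SAFE — a valid safe sequence is W4, W5, W9, W8, W2, W1.
Key observation: W4 marks the first exact bind of the order: its need (2, 1, 1) fits the free (2, 1, 2) with zero slack on a requested resource.
Check, step by step:
  pool = (2, 1, 2)
  W4 needs (2, 1, 1) <= (2, 1, 2) -> finishes; pool += (1, 1, 2) = (3, 2, 4)
  W5 needs (0, 0, 4) <= (3, 2, 4) -> finishes; pool += (1, 1, 1) = (4, 3, 5)
  W9 needs (4, 2, 2) <= (4, 3, 5) -> finishes; pool += (3, 0, 0) = (7, 3, 5)
  W8 needs (6, 1, 5) <= (7, 3, 5) -> finishes; pool += (0, 1, 0) = (7, 4, 5)
  W2 needs (7, 3, 2) <= (7, 4, 5) -> finishes; pool += (0, 1, 0) = (7, 5, 5)
  W1 needs (3, 5, 5) <= (7, 5, 5) -> finishes; pool += (1, 1, 1) = (8, 6, 6)
(3) Precisely 2 of the possible complete orderings are safe sequences.


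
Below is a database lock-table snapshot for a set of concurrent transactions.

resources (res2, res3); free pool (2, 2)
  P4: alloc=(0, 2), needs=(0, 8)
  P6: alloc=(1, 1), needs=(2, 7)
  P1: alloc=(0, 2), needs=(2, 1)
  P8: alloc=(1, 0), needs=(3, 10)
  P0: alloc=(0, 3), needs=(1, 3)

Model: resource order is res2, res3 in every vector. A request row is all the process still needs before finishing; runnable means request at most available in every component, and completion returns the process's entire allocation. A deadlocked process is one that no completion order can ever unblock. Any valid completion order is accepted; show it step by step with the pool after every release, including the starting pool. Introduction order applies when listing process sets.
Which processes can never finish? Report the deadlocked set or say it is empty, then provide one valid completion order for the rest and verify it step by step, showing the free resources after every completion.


The deadlocked set is empty.
Key observation: the pool covers P1 at once, and every later process fits after earlier releases.
A valid finishing order for the others: P1, P0, P6, P4, P8. Walking it through:
  pool = (2, 2)
  P1 needs (2, 1) <= (2, 2) -> finishes; pool += (0, 2) = (2, 4)
  P0 needs (1, 3) <= (2, 4) -> finishes; pool += (0, 3) = (2, 7)
  P6 needs (2, 7) <= (2, 7) -> finishes; pool += (1, 1) = (3, 8)
  P4 needs (0, 8) <= (3, 8) -> finishes; pool += (0, 2) = (3, 10)
  P8 needs (3, 10) <= (3, 10) -> finishes; pool += (1, 0) = (4, 10)


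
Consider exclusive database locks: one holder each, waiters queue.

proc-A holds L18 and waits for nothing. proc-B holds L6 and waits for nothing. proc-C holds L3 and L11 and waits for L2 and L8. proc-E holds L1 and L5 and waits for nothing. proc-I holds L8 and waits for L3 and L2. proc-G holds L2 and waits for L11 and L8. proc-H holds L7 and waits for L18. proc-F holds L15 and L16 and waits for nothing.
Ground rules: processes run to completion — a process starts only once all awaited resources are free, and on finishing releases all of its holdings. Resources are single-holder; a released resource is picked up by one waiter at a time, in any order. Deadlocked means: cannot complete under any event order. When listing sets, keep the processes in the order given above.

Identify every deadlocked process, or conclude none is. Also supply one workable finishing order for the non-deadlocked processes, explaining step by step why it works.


Deadlocked set: proc-C, proc-I and proc-G.
Key observation: the loop proc-C -> proc-I -> proc-C blocks itself forever; proc-G is caught in further circular waits.
The rest can finish in the order proc-B, proc-A, proc-H, proc-F, proc-E.
Step-by-step check:
  proc-B: no waits; runs immediately, freeing L6
  proc-A: no waits; runs immediately, freeing L18
  proc-H waits on L18 — all released -> runs and releases L7
  proc-F: no waits; runs immediately, freeing L15 and L16
  proc-E: no waits; runs immediately, freeing L1 and L5


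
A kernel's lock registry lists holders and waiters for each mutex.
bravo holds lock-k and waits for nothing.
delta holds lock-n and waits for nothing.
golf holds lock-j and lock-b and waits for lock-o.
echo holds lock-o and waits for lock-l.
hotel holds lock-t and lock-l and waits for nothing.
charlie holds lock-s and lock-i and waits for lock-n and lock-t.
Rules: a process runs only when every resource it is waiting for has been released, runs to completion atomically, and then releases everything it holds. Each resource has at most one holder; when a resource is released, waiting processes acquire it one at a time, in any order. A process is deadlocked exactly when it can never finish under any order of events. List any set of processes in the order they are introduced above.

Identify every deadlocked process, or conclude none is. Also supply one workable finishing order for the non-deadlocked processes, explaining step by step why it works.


Nothing here is deadlocked.
Key observation: all waits point, directly or indirectly, at processes that can finish, so nothing is permanently blocked.
A valid finishing order for the others: hotel, delta, echo, bravo, golf, charlie.
Check, step by step:
  hotel: no waits; runs immediately, freeing lock-t and lock-l
  delta: no waits; runs immediately, freeing lock-n
  echo waits on lock-l — all released -> runs and releases lock-o
  bravo: no waits; runs immediately, freeing lock-k
  golf waits on lock-o — all released -> runs and releases lock-j and lock-b
  charlie waits on lock-n and lock-t — all released -> runs and releases lock-s and lock-i
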